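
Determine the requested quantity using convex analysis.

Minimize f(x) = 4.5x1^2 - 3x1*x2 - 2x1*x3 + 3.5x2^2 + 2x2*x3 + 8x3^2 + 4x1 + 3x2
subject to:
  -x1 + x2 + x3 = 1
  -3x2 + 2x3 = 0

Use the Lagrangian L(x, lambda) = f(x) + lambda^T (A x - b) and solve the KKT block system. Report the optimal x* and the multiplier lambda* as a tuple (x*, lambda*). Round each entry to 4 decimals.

Form the Lagrangian:
  L(x, lambda) = (1/2) x^T Q x + c^T x + lambda^T (A x - b)
Stationarity (grad_x L = 0): Q x + c + A^T lambda = 0.
Primal feasibility: A x = b.

This gives the KKT block system:
  [ Q   A^T ] [ x     ]   [-c ]
  [ A    0  ] [ lambda ] = [ b ]

Solving the linear system:
  x*      = (-0.8837, 0.0465, 0.0698)
  lambda* = (-4.2326, 0.6279)
  f(x*)   = 0.4186

x* = (-0.8837, 0.0465, 0.0698), lambda* = (-4.2326, 0.6279)


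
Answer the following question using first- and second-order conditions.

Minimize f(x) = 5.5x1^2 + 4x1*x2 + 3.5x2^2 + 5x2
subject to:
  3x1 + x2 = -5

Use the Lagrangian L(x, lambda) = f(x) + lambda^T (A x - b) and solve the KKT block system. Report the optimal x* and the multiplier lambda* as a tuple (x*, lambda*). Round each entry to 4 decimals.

Form the Lagrangian:
  L(x, lambda) = (1/2) x^T Q x + c^T x + lambda^T (A x - b)
Stationarity (grad_x L = 0): Q x + c + A^T lambda = 0.
Primal feasibility: A x = b.

This gives the KKT block system:
  [ Q   A^T ] [ x     ]   [-c ]
  [ A    0  ] [ lambda ] = [ b ]

Solving the linear system:
  x*      = (-1.4, -0.8)
  lambda* = (6.2)
  f(x*)   = 13.5

x* = (-1.4, -0.8), lambda* = (6.2)


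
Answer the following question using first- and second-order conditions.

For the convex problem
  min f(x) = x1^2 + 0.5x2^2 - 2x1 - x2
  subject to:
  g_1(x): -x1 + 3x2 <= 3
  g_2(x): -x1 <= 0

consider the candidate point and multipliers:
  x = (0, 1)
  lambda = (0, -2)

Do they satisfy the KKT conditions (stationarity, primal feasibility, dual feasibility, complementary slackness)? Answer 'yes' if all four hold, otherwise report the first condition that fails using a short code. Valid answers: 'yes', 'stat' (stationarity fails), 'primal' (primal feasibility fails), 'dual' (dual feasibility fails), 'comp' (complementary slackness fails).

Gradient of f: grad f(x) = Q x + c = (-2, 0)
Constraint values g_i(x) = a_i^T x - b_i:
  g_1((0, 1)) = 0
  g_2((0, 1)) = 0
Stationarity residual: grad f(x) + sum_i lambda_i a_i = (0, 0)
  -> stationarity OK
Primal feasibility (all g_i <= 0): OK
Dual feasibility (all lambda_i >= 0): FAILS
Complementary slackness (lambda_i * g_i(x) = 0 for all i): OK

Verdict: the first failing condition is dual_feasibility -> dual.

dual


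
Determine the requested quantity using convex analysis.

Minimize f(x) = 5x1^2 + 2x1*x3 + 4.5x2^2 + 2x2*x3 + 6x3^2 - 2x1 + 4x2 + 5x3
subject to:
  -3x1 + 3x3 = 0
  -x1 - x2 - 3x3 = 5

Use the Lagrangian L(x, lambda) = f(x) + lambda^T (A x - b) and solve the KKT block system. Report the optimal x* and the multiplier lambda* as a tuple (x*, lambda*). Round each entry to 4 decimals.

Form the Lagrangian:
  L(x, lambda) = (1/2) x^T Q x + c^T x + lambda^T (A x - b)
Stationarity (grad_x L = 0): Q x + c + A^T lambda = 0.
Primal feasibility: A x = b.

This gives the KKT block system:
  [ Q   A^T ] [ x     ]   [-c ]
  [ A    0  ] [ lambda ] = [ b ]

Solving the linear system:
  x*      = (-1.0195, -0.9221, -1.0195)
  lambda* = (-2.632, -6.3377)
  f(x*)   = 12.4708

x* = (-1.0195, -0.9221, -1.0195), lambda* = (-2.632, -6.3377)


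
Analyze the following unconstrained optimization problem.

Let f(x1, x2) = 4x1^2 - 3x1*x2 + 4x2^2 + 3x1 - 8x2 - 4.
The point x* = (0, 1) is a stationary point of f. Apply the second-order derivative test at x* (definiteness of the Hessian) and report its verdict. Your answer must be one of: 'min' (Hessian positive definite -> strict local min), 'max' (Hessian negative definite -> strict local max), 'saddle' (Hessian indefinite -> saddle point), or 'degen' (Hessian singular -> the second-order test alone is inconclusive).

Compute the Hessian H = grad^2 f:
  H = [[8, -3], [-3, 8]]
Verify stationarity: grad f(x*) = H x* + g = (0, 0).
Eigenvalues of H: 5, 11.
Both eigenvalues > 0, so H is positive definite -> x* is a strict local min.

min


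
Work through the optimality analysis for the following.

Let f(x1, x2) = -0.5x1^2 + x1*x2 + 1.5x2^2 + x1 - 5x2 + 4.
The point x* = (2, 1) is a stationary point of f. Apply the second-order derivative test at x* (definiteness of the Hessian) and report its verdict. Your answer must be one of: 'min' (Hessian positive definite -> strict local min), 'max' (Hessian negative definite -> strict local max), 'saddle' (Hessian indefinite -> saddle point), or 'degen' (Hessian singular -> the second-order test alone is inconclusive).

Compute the Hessian H = grad^2 f:
  H = [[-1, 1], [1, 3]]
Verify stationarity: grad f(x*) = H x* + g = (0, 0).
Eigenvalues of H: -1.2361, 3.2361.
Eigenvalues have mixed signs, so H is indefinite -> x* is a saddle point.

saddle


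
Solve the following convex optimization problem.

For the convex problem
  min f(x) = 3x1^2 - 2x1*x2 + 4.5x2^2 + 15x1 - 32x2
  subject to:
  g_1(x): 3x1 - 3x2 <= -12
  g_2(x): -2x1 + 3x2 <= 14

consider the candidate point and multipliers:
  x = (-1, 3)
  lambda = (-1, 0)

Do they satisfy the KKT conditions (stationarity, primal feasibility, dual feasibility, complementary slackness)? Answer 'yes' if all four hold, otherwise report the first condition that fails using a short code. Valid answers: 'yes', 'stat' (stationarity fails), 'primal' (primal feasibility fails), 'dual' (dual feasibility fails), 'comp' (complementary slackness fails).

Gradient of f: grad f(x) = Q x + c = (3, -3)
Constraint values g_i(x) = a_i^T x - b_i:
  g_1((-1, 3)) = 0
  g_2((-1, 3)) = -3
Stationarity residual: grad f(x) + sum_i lambda_i a_i = (0, 0)
  -> stationarity OK
Primal feasibility (all g_i <= 0): OK
Dual feasibility (all lambda_i >= 0): FAILS
Complementary slackness (lambda_i * g_i(x) = 0 for all i): OK

Verdict: the first failing condition is dual_feasibility -> dual.

dual


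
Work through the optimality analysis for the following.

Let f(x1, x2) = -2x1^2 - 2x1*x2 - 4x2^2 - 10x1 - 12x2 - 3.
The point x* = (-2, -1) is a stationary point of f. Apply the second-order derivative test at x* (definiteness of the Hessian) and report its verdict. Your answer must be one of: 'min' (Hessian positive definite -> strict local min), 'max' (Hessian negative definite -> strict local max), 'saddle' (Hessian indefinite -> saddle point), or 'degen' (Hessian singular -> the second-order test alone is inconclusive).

Compute the Hessian H = grad^2 f:
  H = [[-4, -2], [-2, -8]]
Verify stationarity: grad f(x*) = H x* + g = (0, 0).
Eigenvalues of H: -8.8284, -3.1716.
Both eigenvalues < 0, so H is negative definite -> x* is a strict local max.

max


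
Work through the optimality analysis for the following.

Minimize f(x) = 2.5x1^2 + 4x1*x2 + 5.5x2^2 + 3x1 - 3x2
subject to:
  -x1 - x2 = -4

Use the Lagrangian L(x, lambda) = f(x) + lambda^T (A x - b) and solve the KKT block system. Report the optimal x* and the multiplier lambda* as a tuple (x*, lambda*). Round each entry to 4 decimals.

Form the Lagrangian:
  L(x, lambda) = (1/2) x^T Q x + c^T x + lambda^T (A x - b)
Stationarity (grad_x L = 0): Q x + c + A^T lambda = 0.
Primal feasibility: A x = b.

This gives the KKT block system:
  [ Q   A^T ] [ x     ]   [-c ]
  [ A    0  ] [ lambda ] = [ b ]

Solving the linear system:
  x*      = (2.75, 1.25)
  lambda* = (21.75)
  f(x*)   = 45.75

x* = (2.75, 1.25), lambda* = (21.75)


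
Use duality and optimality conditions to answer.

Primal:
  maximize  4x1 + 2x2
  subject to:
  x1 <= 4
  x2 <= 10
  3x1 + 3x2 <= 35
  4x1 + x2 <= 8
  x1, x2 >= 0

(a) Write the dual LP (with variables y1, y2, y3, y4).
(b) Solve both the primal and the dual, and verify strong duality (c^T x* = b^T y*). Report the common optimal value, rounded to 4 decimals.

The standard primal-dual pair for 'max c^T x s.t. A x <= b, x >= 0' is:
  Dual:  min b^T y  s.t.  A^T y >= c,  y >= 0.

So the dual LP is:
  minimize  4y1 + 10y2 + 35y3 + 8y4
  subject to:
    y1 + 3y3 + 4y4 >= 4
    y2 + 3y3 + y4 >= 2
    y1, y2, y3, y4 >= 0

Solving the primal: x* = (0, 8).
  primal value c^T x* = 16.
Solving the dual: y* = (0, 0, 0, 2).
  dual value b^T y* = 16.
Strong duality: c^T x* = b^T y*. Confirmed.

16


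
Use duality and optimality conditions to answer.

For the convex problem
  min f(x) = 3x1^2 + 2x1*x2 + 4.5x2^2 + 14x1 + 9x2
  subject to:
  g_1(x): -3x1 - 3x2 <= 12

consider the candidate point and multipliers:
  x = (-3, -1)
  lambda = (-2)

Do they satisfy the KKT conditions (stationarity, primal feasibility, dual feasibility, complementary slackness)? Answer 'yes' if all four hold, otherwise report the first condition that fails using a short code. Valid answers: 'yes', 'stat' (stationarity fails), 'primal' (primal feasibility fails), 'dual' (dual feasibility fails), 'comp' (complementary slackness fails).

Gradient of f: grad f(x) = Q x + c = (-6, -6)
Constraint values g_i(x) = a_i^T x - b_i:
  g_1((-3, -1)) = 0
Stationarity residual: grad f(x) + sum_i lambda_i a_i = (0, 0)
  -> stationarity OK
Primal feasibility (all g_i <= 0): OK
Dual feasibility (all lambda_i >= 0): FAILS
Complementary slackness (lambda_i * g_i(x) = 0 for all i): OK

Verdict: the first failing condition is dual_feasibility -> dual.

dual


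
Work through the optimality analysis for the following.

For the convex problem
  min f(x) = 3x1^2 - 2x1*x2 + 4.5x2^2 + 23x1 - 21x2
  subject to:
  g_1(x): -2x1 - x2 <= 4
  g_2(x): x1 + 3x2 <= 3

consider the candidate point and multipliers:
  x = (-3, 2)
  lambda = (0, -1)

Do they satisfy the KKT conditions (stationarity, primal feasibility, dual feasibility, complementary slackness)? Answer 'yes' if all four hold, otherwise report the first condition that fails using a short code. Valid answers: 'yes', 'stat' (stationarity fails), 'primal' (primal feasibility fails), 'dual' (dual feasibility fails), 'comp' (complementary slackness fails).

Gradient of f: grad f(x) = Q x + c = (1, 3)
Constraint values g_i(x) = a_i^T x - b_i:
  g_1((-3, 2)) = 0
  g_2((-3, 2)) = 0
Stationarity residual: grad f(x) + sum_i lambda_i a_i = (0, 0)
  -> stationarity OK
Primal feasibility (all g_i <= 0): OK
Dual feasibility (all lambda_i >= 0): FAILS
Complementary slackness (lambda_i * g_i(x) = 0 for all i): OK

Verdict: the first failing condition is dual_feasibility -> dual.

dual


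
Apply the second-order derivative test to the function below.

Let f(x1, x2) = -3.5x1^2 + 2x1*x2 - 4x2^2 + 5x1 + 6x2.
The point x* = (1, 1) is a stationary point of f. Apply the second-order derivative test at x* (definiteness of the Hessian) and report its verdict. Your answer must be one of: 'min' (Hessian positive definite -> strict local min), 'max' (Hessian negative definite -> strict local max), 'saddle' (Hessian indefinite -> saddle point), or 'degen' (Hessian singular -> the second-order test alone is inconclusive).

Compute the Hessian H = grad^2 f:
  H = [[-7, 2], [2, -8]]
Verify stationarity: grad f(x*) = H x* + g = (0, 0).
Eigenvalues of H: -9.5616, -5.4384.
Both eigenvalues < 0, so H is negative definite -> x* is a strict local max.

max


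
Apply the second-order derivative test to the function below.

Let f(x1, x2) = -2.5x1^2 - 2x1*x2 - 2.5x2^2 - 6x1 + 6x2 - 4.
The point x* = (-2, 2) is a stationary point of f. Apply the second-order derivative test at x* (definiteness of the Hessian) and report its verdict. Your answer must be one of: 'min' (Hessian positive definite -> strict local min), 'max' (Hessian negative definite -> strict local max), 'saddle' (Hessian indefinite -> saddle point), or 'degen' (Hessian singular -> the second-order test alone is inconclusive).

Compute the Hessian H = grad^2 f:
  H = [[-5, -2], [-2, -5]]
Verify stationarity: grad f(x*) = H x* + g = (0, 0).
Eigenvalues of H: -7, -3.
Both eigenvalues < 0, so H is negative definite -> x* is a strict local max.

max


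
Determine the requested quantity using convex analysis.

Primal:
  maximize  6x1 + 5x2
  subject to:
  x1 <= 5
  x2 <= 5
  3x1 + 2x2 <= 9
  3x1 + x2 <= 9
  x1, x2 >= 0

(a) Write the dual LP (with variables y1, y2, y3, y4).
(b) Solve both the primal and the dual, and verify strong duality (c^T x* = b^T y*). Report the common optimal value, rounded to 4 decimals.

The standard primal-dual pair for 'max c^T x s.t. A x <= b, x >= 0' is:
  Dual:  min b^T y  s.t.  A^T y >= c,  y >= 0.

So the dual LP is:
  minimize  5y1 + 5y2 + 9y3 + 9y4
  subject to:
    y1 + 3y3 + 3y4 >= 6
    y2 + 2y3 + y4 >= 5
    y1, y2, y3, y4 >= 0

Solving the primal: x* = (0, 4.5).
  primal value c^T x* = 22.5.
Solving the dual: y* = (0, 0, 2.5, 0).
  dual value b^T y* = 22.5.
Strong duality: c^T x* = b^T y*. Confirmed.

22.5


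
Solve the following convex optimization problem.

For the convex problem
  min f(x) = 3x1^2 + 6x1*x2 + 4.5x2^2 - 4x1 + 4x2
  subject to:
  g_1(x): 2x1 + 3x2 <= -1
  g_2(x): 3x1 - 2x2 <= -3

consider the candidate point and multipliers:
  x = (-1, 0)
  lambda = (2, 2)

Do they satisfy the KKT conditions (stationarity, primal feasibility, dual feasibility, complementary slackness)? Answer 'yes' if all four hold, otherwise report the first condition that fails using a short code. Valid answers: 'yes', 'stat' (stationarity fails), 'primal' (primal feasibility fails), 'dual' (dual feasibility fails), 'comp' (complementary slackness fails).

Gradient of f: grad f(x) = Q x + c = (-10, -2)
Constraint values g_i(x) = a_i^T x - b_i:
  g_1((-1, 0)) = -1
  g_2((-1, 0)) = 0
Stationarity residual: grad f(x) + sum_i lambda_i a_i = (0, 0)
  -> stationarity OK
Primal feasibility (all g_i <= 0): OK
Dual feasibility (all lambda_i >= 0): OK
Complementary slackness (lambda_i * g_i(x) = 0 for all i): FAILS

Verdict: the first failing condition is complementary_slackness -> comp.

comp


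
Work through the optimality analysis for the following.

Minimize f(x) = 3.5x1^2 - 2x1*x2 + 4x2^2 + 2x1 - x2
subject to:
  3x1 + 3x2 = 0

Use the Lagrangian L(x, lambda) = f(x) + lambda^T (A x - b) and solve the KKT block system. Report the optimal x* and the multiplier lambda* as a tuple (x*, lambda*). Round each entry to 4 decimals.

Form the Lagrangian:
  L(x, lambda) = (1/2) x^T Q x + c^T x + lambda^T (A x - b)
Stationarity (grad_x L = 0): Q x + c + A^T lambda = 0.
Primal feasibility: A x = b.

This gives the KKT block system:
  [ Q   A^T ] [ x     ]   [-c ]
  [ A    0  ] [ lambda ] = [ b ]

Solving the linear system:
  x*      = (-0.1579, 0.1579)
  lambda* = (-0.193)
  f(x*)   = -0.2368

x* = (-0.1579, 0.1579), lambda* = (-0.193)


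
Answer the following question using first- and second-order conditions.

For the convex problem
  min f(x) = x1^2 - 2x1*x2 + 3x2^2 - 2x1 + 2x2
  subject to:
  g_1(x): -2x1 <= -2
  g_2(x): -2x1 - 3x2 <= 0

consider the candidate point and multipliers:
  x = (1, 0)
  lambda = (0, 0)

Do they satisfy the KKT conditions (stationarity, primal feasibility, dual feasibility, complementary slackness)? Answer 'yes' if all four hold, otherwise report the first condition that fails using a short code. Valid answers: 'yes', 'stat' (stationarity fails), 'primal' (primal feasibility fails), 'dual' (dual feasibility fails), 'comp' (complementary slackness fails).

Gradient of f: grad f(x) = Q x + c = (0, 0)
Constraint values g_i(x) = a_i^T x - b_i:
  g_1((1, 0)) = 0
  g_2((1, 0)) = -2
Stationarity residual: grad f(x) + sum_i lambda_i a_i = (0, 0)
  -> stationarity OK
Primal feasibility (all g_i <= 0): OK
Dual feasibility (all lambda_i >= 0): OK
Complementary slackness (lambda_i * g_i(x) = 0 for all i): OK

Verdict: yes, KKT holds.

yes


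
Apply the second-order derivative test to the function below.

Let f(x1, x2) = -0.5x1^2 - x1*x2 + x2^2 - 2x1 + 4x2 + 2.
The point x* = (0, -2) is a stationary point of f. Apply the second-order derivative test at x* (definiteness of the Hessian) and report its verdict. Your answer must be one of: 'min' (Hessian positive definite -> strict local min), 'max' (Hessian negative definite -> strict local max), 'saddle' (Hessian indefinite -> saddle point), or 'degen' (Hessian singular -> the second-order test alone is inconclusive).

Compute the Hessian H = grad^2 f:
  H = [[-1, -1], [-1, 2]]
Verify stationarity: grad f(x*) = H x* + g = (0, 0).
Eigenvalues of H: -1.3028, 2.3028.
Eigenvalues have mixed signs, so H is indefinite -> x* is a saddle point.

saddle


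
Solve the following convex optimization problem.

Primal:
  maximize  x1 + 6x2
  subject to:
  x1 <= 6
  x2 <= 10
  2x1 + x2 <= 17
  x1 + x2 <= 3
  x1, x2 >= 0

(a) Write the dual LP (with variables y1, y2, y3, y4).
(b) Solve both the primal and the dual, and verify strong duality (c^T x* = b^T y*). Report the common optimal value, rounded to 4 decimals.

The standard primal-dual pair for 'max c^T x s.t. A x <= b, x >= 0' is:
  Dual:  min b^T y  s.t.  A^T y >= c,  y >= 0.

So the dual LP is:
  minimize  6y1 + 10y2 + 17y3 + 3y4
  subject to:
    y1 + 2y3 + y4 >= 1
    y2 + y3 + y4 >= 6
    y1, y2, y3, y4 >= 0

Solving the primal: x* = (0, 3).
  primal value c^T x* = 18.
Solving the dual: y* = (0, 0, 0, 6).
  dual value b^T y* = 18.
Strong duality: c^T x* = b^T y*. Confirmed.

18


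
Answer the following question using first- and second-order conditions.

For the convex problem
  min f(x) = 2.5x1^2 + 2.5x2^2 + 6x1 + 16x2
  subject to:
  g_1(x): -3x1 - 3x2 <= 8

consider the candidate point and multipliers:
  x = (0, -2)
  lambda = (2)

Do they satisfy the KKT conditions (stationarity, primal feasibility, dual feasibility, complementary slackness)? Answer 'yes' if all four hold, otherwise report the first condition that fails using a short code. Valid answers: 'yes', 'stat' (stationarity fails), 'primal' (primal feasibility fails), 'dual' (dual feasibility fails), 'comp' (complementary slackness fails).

Gradient of f: grad f(x) = Q x + c = (6, 6)
Constraint values g_i(x) = a_i^T x - b_i:
  g_1((0, -2)) = -2
Stationarity residual: grad f(x) + sum_i lambda_i a_i = (0, 0)
  -> stationarity OK
Primal feasibility (all g_i <= 0): OK
Dual feasibility (all lambda_i >= 0): OK
Complementary slackness (lambda_i * g_i(x) = 0 for all i): FAILS

Verdict: the first failing condition is complementary_slackness -> comp.

comp


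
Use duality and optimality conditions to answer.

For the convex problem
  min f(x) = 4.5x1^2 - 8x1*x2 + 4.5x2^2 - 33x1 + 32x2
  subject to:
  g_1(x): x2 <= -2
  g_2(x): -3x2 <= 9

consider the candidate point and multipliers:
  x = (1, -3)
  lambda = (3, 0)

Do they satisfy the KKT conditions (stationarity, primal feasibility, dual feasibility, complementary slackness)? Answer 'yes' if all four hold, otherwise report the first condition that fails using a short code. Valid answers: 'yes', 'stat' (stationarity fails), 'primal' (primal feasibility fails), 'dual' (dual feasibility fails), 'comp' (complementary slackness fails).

Gradient of f: grad f(x) = Q x + c = (0, -3)
Constraint values g_i(x) = a_i^T x - b_i:
  g_1((1, -3)) = -1
  g_2((1, -3)) = 0
Stationarity residual: grad f(x) + sum_i lambda_i a_i = (0, 0)
  -> stationarity OK
Primal feasibility (all g_i <= 0): OK
Dual feasibility (all lambda_i >= 0): OK
Complementary slackness (lambda_i * g_i(x) = 0 for all i): FAILS

Verdict: the first failing condition is complementary_slackness -> comp.

comp


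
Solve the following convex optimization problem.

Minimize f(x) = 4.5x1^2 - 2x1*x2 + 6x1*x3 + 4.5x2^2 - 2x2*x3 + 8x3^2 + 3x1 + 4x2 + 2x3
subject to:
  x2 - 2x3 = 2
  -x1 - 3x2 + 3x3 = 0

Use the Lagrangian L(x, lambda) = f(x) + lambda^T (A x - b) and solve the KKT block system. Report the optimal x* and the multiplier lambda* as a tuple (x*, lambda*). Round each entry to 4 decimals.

Form the Lagrangian:
  L(x, lambda) = (1/2) x^T Q x + c^T x + lambda^T (A x - b)
Stationarity (grad_x L = 0): Q x + c + A^T lambda = 0.
Primal feasibility: A x = b.

This gives the KKT block system:
  [ Q   A^T ] [ x     ]   [-c ]
  [ A    0  ] [ lambda ] = [ b ]

Solving the linear system:
  x*      = (-0.823, -1.4513, -1.7257)
  lambda* = (-31.6106, -11.8584)
  f(x*)   = 25.7478

x* = (-0.823, -1.4513, -1.7257), lambda* = (-31.6106, -11.8584)


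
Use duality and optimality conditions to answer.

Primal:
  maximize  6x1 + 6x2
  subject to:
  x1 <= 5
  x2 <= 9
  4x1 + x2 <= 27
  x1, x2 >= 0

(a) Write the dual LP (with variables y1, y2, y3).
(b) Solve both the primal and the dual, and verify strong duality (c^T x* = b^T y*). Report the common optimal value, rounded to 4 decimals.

The standard primal-dual pair for 'max c^T x s.t. A x <= b, x >= 0' is:
  Dual:  min b^T y  s.t.  A^T y >= c,  y >= 0.

So the dual LP is:
  minimize  5y1 + 9y2 + 27y3
  subject to:
    y1 + 4y3 >= 6
    y2 + y3 >= 6
    y1, y2, y3 >= 0

Solving the primal: x* = (4.5, 9).
  primal value c^T x* = 81.
Solving the dual: y* = (0, 4.5, 1.5).
  dual value b^T y* = 81.
Strong duality: c^T x* = b^T y*. Confirmed.

81


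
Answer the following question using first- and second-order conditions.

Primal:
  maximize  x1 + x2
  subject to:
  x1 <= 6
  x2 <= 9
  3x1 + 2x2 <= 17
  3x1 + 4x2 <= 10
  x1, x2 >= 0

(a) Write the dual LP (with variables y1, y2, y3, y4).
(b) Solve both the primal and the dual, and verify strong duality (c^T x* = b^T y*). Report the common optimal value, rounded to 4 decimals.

The standard primal-dual pair for 'max c^T x s.t. A x <= b, x >= 0' is:
  Dual:  min b^T y  s.t.  A^T y >= c,  y >= 0.

So the dual LP is:
  minimize  6y1 + 9y2 + 17y3 + 10y4
  subject to:
    y1 + 3y3 + 3y4 >= 1
    y2 + 2y3 + 4y4 >= 1
    y1, y2, y3, y4 >= 0

Solving the primal: x* = (3.3333, 0).
  primal value c^T x* = 3.3333.
Solving the dual: y* = (0, 0, 0, 0.3333).
  dual value b^T y* = 3.3333.
Strong duality: c^T x* = b^T y*. Confirmed.

3.3333


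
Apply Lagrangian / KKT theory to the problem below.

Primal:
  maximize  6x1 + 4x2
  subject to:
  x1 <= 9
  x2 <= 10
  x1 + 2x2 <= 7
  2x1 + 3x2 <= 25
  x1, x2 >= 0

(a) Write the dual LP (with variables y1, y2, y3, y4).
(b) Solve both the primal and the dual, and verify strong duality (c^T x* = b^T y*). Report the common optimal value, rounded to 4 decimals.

The standard primal-dual pair for 'max c^T x s.t. A x <= b, x >= 0' is:
  Dual:  min b^T y  s.t.  A^T y >= c,  y >= 0.

So the dual LP is:
  minimize  9y1 + 10y2 + 7y3 + 25y4
  subject to:
    y1 + y3 + 2y4 >= 6
    y2 + 2y3 + 3y4 >= 4
    y1, y2, y3, y4 >= 0

Solving the primal: x* = (7, 0).
  primal value c^T x* = 42.
Solving the dual: y* = (0, 0, 6, 0).
  dual value b^T y* = 42.
Strong duality: c^T x* = b^T y*. Confirmed.

42


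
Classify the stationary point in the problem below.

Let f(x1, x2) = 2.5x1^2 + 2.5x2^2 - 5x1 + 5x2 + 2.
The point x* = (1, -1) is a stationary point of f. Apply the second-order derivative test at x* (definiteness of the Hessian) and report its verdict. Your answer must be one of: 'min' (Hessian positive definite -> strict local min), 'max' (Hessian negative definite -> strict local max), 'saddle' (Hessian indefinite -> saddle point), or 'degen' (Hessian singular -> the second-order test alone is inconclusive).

Compute the Hessian H = grad^2 f:
  H = [[5, 0], [0, 5]]
Verify stationarity: grad f(x*) = H x* + g = (0, 0).
Eigenvalues of H: 5, 5.
Both eigenvalues > 0, so H is positive definite -> x* is a strict local min.

min


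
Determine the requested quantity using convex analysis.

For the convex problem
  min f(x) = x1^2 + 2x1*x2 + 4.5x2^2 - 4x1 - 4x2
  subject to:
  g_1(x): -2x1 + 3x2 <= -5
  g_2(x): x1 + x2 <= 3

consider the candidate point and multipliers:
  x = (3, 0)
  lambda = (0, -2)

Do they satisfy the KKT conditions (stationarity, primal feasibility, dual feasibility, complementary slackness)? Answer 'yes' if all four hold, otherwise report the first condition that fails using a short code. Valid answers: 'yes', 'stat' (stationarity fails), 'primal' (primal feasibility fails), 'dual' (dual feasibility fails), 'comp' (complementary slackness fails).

Gradient of f: grad f(x) = Q x + c = (2, 2)
Constraint values g_i(x) = a_i^T x - b_i:
  g_1((3, 0)) = -1
  g_2((3, 0)) = 0
Stationarity residual: grad f(x) + sum_i lambda_i a_i = (0, 0)
  -> stationarity OK
Primal feasibility (all g_i <= 0): OK
Dual feasibility (all lambda_i >= 0): FAILS
Complementary slackness (lambda_i * g_i(x) = 0 for all i): OK

Verdict: the first failing condition is dual_feasibility -> dual.

dual


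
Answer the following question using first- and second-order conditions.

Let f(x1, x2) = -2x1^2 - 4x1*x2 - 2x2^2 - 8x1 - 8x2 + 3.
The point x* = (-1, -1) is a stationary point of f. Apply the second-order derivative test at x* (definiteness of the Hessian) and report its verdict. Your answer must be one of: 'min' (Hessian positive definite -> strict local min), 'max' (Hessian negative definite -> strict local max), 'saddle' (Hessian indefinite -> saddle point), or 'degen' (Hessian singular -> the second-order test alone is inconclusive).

Compute the Hessian H = grad^2 f:
  H = [[-4, -4], [-4, -4]]
Verify stationarity: grad f(x*) = H x* + g = (0, 0).
Eigenvalues of H: -8, 0.
H has a zero eigenvalue (singular; negative semidefinite but not definite), so H is neither positive definite, negative definite, nor indefinite. The second-order test alone is inconclusive -> degen.
(Indeed, f is constant along the null direction of H through x*, so x* is not a strict local extremum.)

degen


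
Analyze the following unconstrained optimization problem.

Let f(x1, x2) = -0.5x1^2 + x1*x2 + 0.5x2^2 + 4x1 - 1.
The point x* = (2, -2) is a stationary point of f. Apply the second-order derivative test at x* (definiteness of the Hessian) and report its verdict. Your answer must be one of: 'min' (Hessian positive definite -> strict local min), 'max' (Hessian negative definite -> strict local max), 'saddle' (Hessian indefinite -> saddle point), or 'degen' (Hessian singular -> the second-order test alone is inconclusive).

Compute the Hessian H = grad^2 f:
  H = [[-1, 1], [1, 1]]
Verify stationarity: grad f(x*) = H x* + g = (0, 0).
Eigenvalues of H: -1.4142, 1.4142.
Eigenvalues have mixed signs, so H is indefinite -> x* is a saddle point.

saddle


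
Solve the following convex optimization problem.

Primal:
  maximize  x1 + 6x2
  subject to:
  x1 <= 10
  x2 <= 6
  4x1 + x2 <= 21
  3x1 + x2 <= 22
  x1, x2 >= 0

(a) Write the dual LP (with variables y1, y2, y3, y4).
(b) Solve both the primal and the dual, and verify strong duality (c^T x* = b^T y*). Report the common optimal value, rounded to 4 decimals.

The standard primal-dual pair for 'max c^T x s.t. A x <= b, x >= 0' is:
  Dual:  min b^T y  s.t.  A^T y >= c,  y >= 0.

So the dual LP is:
  minimize  10y1 + 6y2 + 21y3 + 22y4
  subject to:
    y1 + 4y3 + 3y4 >= 1
    y2 + y3 + y4 >= 6
    y1, y2, y3, y4 >= 0

Solving the primal: x* = (3.75, 6).
  primal value c^T x* = 39.75.
Solving the dual: y* = (0, 5.75, 0.25, 0).
  dual value b^T y* = 39.75.
Strong duality: c^T x* = b^T y*. Confirmed.

39.75


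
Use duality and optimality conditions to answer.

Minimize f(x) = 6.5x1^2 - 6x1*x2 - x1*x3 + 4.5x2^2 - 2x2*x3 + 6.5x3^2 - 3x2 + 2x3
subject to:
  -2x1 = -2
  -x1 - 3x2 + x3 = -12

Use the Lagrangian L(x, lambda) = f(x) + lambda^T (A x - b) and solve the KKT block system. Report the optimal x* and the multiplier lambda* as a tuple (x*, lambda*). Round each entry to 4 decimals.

Form the Lagrangian:
  L(x, lambda) = (1/2) x^T Q x + c^T x + lambda^T (A x - b)
Stationarity (grad_x L = 0): Q x + c + A^T lambda = 0.
Primal feasibility: A x = b.

This gives the KKT block system:
  [ Q   A^T ] [ x     ]   [-c ]
  [ A    0  ] [ lambda ] = [ b ]

Solving the linear system:
  x*      = (1, 3.6228, -0.1316)
  lambda* = (-8.2807, 7.9561)
  f(x*)   = 33.8904

x* = (1, 3.6228, -0.1316), lambda* = (-8.2807, 7.9561)


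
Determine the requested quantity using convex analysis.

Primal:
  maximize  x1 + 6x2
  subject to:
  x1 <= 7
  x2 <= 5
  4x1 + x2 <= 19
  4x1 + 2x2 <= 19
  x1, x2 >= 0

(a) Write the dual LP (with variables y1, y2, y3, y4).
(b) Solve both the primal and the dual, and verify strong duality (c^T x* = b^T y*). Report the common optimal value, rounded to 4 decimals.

The standard primal-dual pair for 'max c^T x s.t. A x <= b, x >= 0' is:
  Dual:  min b^T y  s.t.  A^T y >= c,  y >= 0.

So the dual LP is:
  minimize  7y1 + 5y2 + 19y3 + 19y4
  subject to:
    y1 + 4y3 + 4y4 >= 1
    y2 + y3 + 2y4 >= 6
    y1, y2, y3, y4 >= 0

Solving the primal: x* = (2.25, 5).
  primal value c^T x* = 32.25.
Solving the dual: y* = (0, 5.5, 0, 0.25).
  dual value b^T y* = 32.25.
Strong duality: c^T x* = b^T y*. Confirmed.

32.25


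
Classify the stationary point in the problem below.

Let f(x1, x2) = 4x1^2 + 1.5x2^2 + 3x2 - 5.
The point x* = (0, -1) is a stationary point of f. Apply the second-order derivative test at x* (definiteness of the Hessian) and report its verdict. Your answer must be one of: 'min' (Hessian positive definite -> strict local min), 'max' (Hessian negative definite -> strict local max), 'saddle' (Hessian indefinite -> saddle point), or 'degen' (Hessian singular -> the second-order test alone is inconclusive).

Compute the Hessian H = grad^2 f:
  H = [[8, 0], [0, 3]]
Verify stationarity: grad f(x*) = H x* + g = (0, 0).
Eigenvalues of H: 3, 8.
Both eigenvalues > 0, so H is positive definite -> x* is a strict local min.

min


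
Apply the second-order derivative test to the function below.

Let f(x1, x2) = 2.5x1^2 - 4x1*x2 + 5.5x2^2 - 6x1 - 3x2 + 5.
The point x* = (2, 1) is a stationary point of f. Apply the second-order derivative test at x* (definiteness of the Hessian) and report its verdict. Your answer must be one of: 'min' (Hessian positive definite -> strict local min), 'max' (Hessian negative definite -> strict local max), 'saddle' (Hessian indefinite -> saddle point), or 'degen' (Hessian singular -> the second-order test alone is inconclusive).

Compute the Hessian H = grad^2 f:
  H = [[5, -4], [-4, 11]]
Verify stationarity: grad f(x*) = H x* + g = (0, 0).
Eigenvalues of H: 3, 13.
Both eigenvalues > 0, so H is positive definite -> x* is a strict local min.

min


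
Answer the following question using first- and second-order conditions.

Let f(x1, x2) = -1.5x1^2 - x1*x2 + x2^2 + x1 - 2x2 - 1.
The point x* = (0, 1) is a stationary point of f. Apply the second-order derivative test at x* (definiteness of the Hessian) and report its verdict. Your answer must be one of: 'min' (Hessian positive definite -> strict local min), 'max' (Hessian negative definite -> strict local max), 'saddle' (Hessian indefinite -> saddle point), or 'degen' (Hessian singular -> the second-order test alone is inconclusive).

Compute the Hessian H = grad^2 f:
  H = [[-3, -1], [-1, 2]]
Verify stationarity: grad f(x*) = H x* + g = (0, 0).
Eigenvalues of H: -3.1926, 2.1926.
Eigenvalues have mixed signs, so H is indefinite -> x* is a saddle point.

saddle


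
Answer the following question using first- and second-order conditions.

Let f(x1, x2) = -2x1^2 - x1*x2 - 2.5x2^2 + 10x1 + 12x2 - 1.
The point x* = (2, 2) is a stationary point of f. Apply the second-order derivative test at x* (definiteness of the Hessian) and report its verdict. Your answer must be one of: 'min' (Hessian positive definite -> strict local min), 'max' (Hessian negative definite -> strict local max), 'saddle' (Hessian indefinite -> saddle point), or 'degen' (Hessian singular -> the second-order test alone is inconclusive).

Compute the Hessian H = grad^2 f:
  H = [[-4, -1], [-1, -5]]
Verify stationarity: grad f(x*) = H x* + g = (0, 0).
Eigenvalues of H: -5.618, -3.382.
Both eigenvalues < 0, so H is negative definite -> x* is a strict local max.

max


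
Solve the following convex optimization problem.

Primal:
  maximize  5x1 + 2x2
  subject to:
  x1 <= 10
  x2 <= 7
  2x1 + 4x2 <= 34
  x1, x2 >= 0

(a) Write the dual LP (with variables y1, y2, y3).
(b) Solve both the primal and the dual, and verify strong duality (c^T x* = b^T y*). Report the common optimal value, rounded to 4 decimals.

The standard primal-dual pair for 'max c^T x s.t. A x <= b, x >= 0' is:
  Dual:  min b^T y  s.t.  A^T y >= c,  y >= 0.

So the dual LP is:
  minimize  10y1 + 7y2 + 34y3
  subject to:
    y1 + 2y3 >= 5
    y2 + 4y3 >= 2
    y1, y2, y3 >= 0

Solving the primal: x* = (10, 3.5).
  primal value c^T x* = 57.
Solving the dual: y* = (4, 0, 0.5).
  dual value b^T y* = 57.
Strong duality: c^T x* = b^T y*. Confirmed.

57


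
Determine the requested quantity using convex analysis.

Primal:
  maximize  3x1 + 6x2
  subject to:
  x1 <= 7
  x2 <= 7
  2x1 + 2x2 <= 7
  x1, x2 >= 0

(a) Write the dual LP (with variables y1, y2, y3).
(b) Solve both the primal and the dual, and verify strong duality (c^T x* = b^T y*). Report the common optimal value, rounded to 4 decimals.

The standard primal-dual pair for 'max c^T x s.t. A x <= b, x >= 0' is:
  Dual:  min b^T y  s.t.  A^T y >= c,  y >= 0.

So the dual LP is:
  minimize  7y1 + 7y2 + 7y3
  subject to:
    y1 + 2y3 >= 3
    y2 + 2y3 >= 6
    y1, y2, y3 >= 0

Solving the primal: x* = (0, 3.5).
  primal value c^T x* = 21.
Solving the dual: y* = (0, 0, 3).
  dual value b^T y* = 21.
Strong duality: c^T x* = b^T y*. Confirmed.

21


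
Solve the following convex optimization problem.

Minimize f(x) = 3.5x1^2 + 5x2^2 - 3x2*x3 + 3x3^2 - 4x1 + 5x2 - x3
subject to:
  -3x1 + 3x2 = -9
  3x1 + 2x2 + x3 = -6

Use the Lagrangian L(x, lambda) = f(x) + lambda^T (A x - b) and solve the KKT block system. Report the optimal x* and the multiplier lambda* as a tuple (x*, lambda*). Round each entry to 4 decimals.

Form the Lagrangian:
  L(x, lambda) = (1/2) x^T Q x + c^T x + lambda^T (A x - b)
Stationarity (grad_x L = 0): Q x + c + A^T lambda = 0.
Primal feasibility: A x = b.

This gives the KKT block system:
  [ Q   A^T ] [ x     ]   [-c ]
  [ A    0  ] [ lambda ] = [ b ]

Solving the linear system:
  x*      = (0.3503, -2.6497, -1.7513)
  lambda* = (3.0423, 3.5584)
  f(x*)   = 17.9162

x* = (0.3503, -2.6497, -1.7513), lambda* = (3.0423, 3.5584)


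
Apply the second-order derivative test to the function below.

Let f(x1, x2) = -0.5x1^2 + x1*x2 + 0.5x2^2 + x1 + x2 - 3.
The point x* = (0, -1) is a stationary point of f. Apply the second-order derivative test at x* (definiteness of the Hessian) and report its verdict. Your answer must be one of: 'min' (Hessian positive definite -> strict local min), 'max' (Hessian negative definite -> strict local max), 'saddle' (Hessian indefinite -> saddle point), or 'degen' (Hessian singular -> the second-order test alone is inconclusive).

Compute the Hessian H = grad^2 f:
  H = [[-1, 1], [1, 1]]
Verify stationarity: grad f(x*) = H x* + g = (0, 0).
Eigenvalues of H: -1.4142, 1.4142.
Eigenvalues have mixed signs, so H is indefinite -> x* is a saddle point.

saddle


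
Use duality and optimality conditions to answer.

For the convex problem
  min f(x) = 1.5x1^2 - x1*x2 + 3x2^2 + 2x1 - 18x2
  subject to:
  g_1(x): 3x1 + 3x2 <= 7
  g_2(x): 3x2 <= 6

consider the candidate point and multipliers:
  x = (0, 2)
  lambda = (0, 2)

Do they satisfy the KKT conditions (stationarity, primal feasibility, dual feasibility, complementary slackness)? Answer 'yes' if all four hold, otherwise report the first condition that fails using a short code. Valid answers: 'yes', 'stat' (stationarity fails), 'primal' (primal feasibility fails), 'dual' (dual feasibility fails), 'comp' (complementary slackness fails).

Gradient of f: grad f(x) = Q x + c = (0, -6)
Constraint values g_i(x) = a_i^T x - b_i:
  g_1((0, 2)) = -1
  g_2((0, 2)) = 0
Stationarity residual: grad f(x) + sum_i lambda_i a_i = (0, 0)
  -> stationarity OK
Primal feasibility (all g_i <= 0): OK
Dual feasibility (all lambda_i >= 0): OK
Complementary slackness (lambda_i * g_i(x) = 0 for all i): OK

Verdict: yes, KKT holds.

yes


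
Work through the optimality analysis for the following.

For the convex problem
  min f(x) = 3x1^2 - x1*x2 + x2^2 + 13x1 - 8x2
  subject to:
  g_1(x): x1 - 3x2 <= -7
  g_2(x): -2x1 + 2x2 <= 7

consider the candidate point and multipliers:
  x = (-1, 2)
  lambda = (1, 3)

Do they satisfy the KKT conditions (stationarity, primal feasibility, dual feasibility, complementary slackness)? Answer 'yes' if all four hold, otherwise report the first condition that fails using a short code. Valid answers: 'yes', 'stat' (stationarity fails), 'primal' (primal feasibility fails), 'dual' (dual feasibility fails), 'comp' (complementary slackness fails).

Gradient of f: grad f(x) = Q x + c = (5, -3)
Constraint values g_i(x) = a_i^T x - b_i:
  g_1((-1, 2)) = 0
  g_2((-1, 2)) = -1
Stationarity residual: grad f(x) + sum_i lambda_i a_i = (0, 0)
  -> stationarity OK
Primal feasibility (all g_i <= 0): OK
Dual feasibility (all lambda_i >= 0): OK
Complementary slackness (lambda_i * g_i(x) = 0 for all i): FAILS

Verdict: the first failing condition is complementary_slackness -> comp.

comp


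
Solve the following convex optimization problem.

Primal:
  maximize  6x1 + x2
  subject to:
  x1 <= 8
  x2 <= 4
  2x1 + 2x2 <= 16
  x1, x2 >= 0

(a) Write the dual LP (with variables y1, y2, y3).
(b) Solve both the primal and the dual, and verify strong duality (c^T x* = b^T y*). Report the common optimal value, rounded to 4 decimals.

The standard primal-dual pair for 'max c^T x s.t. A x <= b, x >= 0' is:
  Dual:  min b^T y  s.t.  A^T y >= c,  y >= 0.

So the dual LP is:
  minimize  8y1 + 4y2 + 16y3
  subject to:
    y1 + 2y3 >= 6
    y2 + 2y3 >= 1
    y1, y2, y3 >= 0

Solving the primal: x* = (8, 0).
  primal value c^T x* = 48.
Solving the dual: y* = (5, 0, 0.5).
  dual value b^T y* = 48.
Strong duality: c^T x* = b^T y*. Confirmed.

48


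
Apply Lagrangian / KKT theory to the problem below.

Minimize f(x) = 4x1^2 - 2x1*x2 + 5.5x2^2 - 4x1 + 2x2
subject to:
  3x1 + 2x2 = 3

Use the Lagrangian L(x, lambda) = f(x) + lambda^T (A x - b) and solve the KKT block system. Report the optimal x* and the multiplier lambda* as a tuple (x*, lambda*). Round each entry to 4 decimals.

Form the Lagrangian:
  L(x, lambda) = (1/2) x^T Q x + c^T x + lambda^T (A x - b)
Stationarity (grad_x L = 0): Q x + c + A^T lambda = 0.
Primal feasibility: A x = b.

This gives the KKT block system:
  [ Q   A^T ] [ x     ]   [-c ]
  [ A    0  ] [ lambda ] = [ b ]

Solving the linear system:
  x*      = (0.8968, 0.1548)
  lambda* = (-0.9548)
  f(x*)   = -0.2065

x* = (0.8968, 0.1548), lambda* = (-0.9548)


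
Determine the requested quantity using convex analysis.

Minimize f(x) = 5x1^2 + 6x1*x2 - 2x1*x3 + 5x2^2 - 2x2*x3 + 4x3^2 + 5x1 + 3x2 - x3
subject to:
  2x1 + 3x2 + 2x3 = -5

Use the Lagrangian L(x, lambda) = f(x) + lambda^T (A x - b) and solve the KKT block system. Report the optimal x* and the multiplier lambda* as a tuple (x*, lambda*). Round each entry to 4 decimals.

Form the Lagrangian:
  L(x, lambda) = (1/2) x^T Q x + c^T x + lambda^T (A x - b)
Stationarity (grad_x L = 0): Q x + c + A^T lambda = 0.
Primal feasibility: A x = b.

This gives the KKT block system:
  [ Q   A^T ] [ x     ]   [-c ]
  [ A    0  ] [ lambda ] = [ b ]

Solving the linear system:
  x*      = (-0.6644, -0.7123, -0.7671)
  lambda* = (2.1918)
  f(x*)   = 3.1336

x* = (-0.6644, -0.7123, -0.7671), lambda* = (2.1918)


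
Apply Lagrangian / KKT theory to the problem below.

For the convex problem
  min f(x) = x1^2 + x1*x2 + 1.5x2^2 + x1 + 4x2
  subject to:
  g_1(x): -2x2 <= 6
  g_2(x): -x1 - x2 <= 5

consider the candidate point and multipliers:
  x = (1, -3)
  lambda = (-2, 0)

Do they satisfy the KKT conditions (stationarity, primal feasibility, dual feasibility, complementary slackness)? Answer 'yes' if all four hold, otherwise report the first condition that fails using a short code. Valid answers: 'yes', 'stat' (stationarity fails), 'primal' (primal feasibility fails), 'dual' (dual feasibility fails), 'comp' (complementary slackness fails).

Gradient of f: grad f(x) = Q x + c = (0, -4)
Constraint values g_i(x) = a_i^T x - b_i:
  g_1((1, -3)) = 0
  g_2((1, -3)) = -3
Stationarity residual: grad f(x) + sum_i lambda_i a_i = (0, 0)
  -> stationarity OK
Primal feasibility (all g_i <= 0): OK
Dual feasibility (all lambda_i >= 0): FAILS
Complementary slackness (lambda_i * g_i(x) = 0 for all i): OK

Verdict: the first failing condition is dual_feasibility -> dual.

dual


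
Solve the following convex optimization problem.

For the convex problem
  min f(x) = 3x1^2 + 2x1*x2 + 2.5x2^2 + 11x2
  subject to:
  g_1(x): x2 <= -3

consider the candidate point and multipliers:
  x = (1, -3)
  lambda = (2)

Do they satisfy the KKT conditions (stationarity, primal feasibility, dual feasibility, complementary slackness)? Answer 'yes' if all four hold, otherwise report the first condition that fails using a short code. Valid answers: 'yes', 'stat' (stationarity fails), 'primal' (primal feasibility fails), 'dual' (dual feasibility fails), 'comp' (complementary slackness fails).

Gradient of f: grad f(x) = Q x + c = (0, -2)
Constraint values g_i(x) = a_i^T x - b_i:
  g_1((1, -3)) = 0
Stationarity residual: grad f(x) + sum_i lambda_i a_i = (0, 0)
  -> stationarity OK
Primal feasibility (all g_i <= 0): OK
Dual feasibility (all lambda_i >= 0): OK
Complementary slackness (lambda_i * g_i(x) = 0 for all i): OK

Verdict: yes, KKT holds.

yes
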